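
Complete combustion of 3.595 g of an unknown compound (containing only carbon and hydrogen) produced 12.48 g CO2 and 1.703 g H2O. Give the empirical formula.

C3H2

mol C = 12.48 / 44.01 = 0.2836; mass C = 0.2836 × 12.01 = 3.406 g
mol H = 2 × (1.703 / 18.02) = 0.1890; mass H = 0.1890 × 1.008 = 0.1905 g
Ratios (÷ 0.189): C 1.500, H 1.000
Multiply by 2: C 3.00, H 2.00 → C3H2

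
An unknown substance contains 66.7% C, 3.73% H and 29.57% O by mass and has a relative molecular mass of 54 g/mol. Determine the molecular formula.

C3H2O

Assume 100 g: 66.7 g C, 3.73 g H, 29.57 g O.
Moles — C: 66.7 / 12.01 = 5.554 mol; H: 3.73 / 1.008 = 3.7 mol; O: 29.57 / 16.00 = 1.848 mol
Ratios (÷ 1.848): C 3.005, H 2.002, O 1.000
Ratio ≈ 3:2:1, so the empirical formula is C3H2O
Empirical-formula mass = 54.05 g/mol
n = 54 / 54.05 = 1.00 ≈ 1
Molecular formula = empirical formula = C3H2O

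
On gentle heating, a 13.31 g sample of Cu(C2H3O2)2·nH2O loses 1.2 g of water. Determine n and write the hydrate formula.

Cu(C2H3O2)2·H2O

Mass of anhydrous Cu(C2H3O2)2 = 13.31 − 1.2 = 12.11 g
mol H2O = 1.2 / 18.02 = 0.06659
Molar mass of Cu(C2H3O2)2 = 181.64 g/mol → mol Cu(C2H3O2)2 = 12.11 / 181.64 = 0.06667
n = 0.06659 / 0.06667 = 1.00 ≈ 1 → Cu(C2H3O2)2·H2O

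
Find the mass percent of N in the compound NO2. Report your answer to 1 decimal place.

Molar mass = 1(14.01) + 2(16.00) = 46.010 g/mol
Mass of N per mole = 1 × 14.01 = 14.010 g
% N = 14.010 / 46.010 × 100 = 30.4%

30.4%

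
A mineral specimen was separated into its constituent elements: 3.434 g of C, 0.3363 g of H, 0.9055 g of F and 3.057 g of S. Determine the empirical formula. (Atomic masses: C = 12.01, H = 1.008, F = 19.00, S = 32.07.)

Moles — C: 3.434 / 12.01 = 0.2859 mol; H: 0.3363 / 1.008 = 0.3336 mol; F: 0.9055 / 19.00 = 0.04766 mol; S: 3.057 / 32.07 = 0.09532 mol
Smallest is F at 0.04766 mol; normalising gives C 6.000, H 7.001, F 1.000, S 2.000
Ratio ≈ 6:7:1:2, so the empirical formula is C6H7FS2

C6H7FS2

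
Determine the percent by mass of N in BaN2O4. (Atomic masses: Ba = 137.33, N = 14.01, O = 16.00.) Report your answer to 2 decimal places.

Molar mass = 1(137.33) + 2(14.01) + 4(16.00) = 229.350 g/mol
Mass of N per mole = 2 × 14.01 = 28.020 g
% N = 28.020 / 229.350 × 100 = 12.22%

12.22%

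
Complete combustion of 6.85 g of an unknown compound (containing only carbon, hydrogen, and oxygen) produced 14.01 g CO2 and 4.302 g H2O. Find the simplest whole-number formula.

C2H3O

mol C = 14.01 / 44.01 = 0.3183; mass C = 0.3183 × 12.01 = 3.823 g
mol H = 2 × (4.302 / 18.02) = 0.4775; mass H = 0.4775 × 1.008 = 0.4813 g
mass O = 6.85 − (4.305) = 2.545 g → mol O = 0.1591
Divide by the smallest (0.1591 mol O): C 2.001, H 3.001, O 1.000
Ratio ≈ 2:3:1, so the empirical formula is C2H3O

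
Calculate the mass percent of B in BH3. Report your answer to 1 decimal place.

78.1%

Molar mass = 1(10.81) + 3(1.008) = 13.834 g/mol
Mass of B per mole = 1 × 10.81 = 10.810 g
% B = 10.810 / 13.834 × 100 = 78.1%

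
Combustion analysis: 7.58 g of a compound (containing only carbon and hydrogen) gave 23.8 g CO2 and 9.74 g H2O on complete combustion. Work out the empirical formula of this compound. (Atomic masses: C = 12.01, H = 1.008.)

mol C = 23.8 / 44.01 = 0.5408; mass C = 0.5408 × 12.01 = 6.495 g
mol H = 2 × (9.74 / 18.02) = 1.081; mass H = 1.081 × 1.008 = 1.090 g
Smallest is C at 0.5408 mol; normalising gives C 1.000, H 1.999
≈ 1:2 → CH2

CH2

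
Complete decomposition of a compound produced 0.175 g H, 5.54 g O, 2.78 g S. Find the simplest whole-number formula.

n(H) = 0.175/1.008 = 0.1736, n(O) = 5.54/16.00 = 0.3463, n(S) = 2.78/32.07 = 0.08669
Ratios (÷ 0.08669): H 2.003, O 3.994, S 1.000
→ H2O4S

H2O4S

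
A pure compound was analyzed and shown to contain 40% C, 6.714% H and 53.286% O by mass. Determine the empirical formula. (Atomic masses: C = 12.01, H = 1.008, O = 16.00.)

CH2O

Assume 100 g: 40 g C, 6.714 g H, 53.286 g O.
C: 40 g ÷ 12.01 g/mol = 3.331 mol
H: 6.714 g ÷ 1.008 g/mol = 6.661 mol
O: 53.286 g ÷ 16.00 g/mol = 3.33 mol
Smallest is O at 3.33 mol; normalising gives C 1.000, H 2.000, O 1.000
Ratio ≈ 1:2:1, so the empirical formula is CH2O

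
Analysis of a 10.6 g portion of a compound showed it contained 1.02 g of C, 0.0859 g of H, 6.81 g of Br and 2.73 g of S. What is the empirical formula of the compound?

CHBrS

Moles — C: 1.02 / 12.01 = 0.08493 mol; H: 0.0859 / 1.008 = 0.08522 mol; Br: 6.81 / 79.90 = 0.08523 mol; S: 2.73 / 32.07 = 0.08513 mol
Ratios (÷ 0.08493): C 1.000, H 1.003, Br 1.004, S 1.002
→ CHBrS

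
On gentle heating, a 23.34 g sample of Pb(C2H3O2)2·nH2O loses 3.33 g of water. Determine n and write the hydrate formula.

Pb(C2H3O2)2·3H2O

Mass of anhydrous Pb(C2H3O2)2 = 23.34 − 3.33 = 20.01 g
mol H2O = 3.33 / 18.02 = 0.1848
Molar mass of Pb(C2H3O2)2 = 325.29 g/mol → mol Pb(C2H3O2)2 = 20.01 / 325.29 = 0.06151
n = 0.1848 / 0.06151 = 3.00 ≈ 3 → Pb(C2H3O2)2·3H2O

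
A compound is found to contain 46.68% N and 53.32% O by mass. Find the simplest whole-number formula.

NO

Assume 100 g: 46.68 g N, 53.32 g O.
n(N) = 46.68/14.01 = 3.332, n(O) = 53.32/16.00 = 3.333
Smallest is N at 3.332 mol; normalising gives N 1.000, O 1.000
→ NO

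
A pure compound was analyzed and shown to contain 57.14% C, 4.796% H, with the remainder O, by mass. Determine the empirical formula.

Assume 100 g: 57.14 g C, 4.796 g H, 38.064 g O.
n(C) = 57.14/12.01 = 4.758, n(H) = 4.796/1.008 = 4.758, n(O) = 38.064/16.00 = 2.379
Divide by the smallest (2.379 mol O): C 2.000, H 2.000, O 1.000
≈ 2:2:1 → C2H2O

C2H2O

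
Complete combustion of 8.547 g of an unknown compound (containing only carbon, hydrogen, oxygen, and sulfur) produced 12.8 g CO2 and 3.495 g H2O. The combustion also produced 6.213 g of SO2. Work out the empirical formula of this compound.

C3H4OS

mol C = 12.8 / 44.01 = 0.2908; mass C = 0.2908 × 12.01 = 3.493 g
mol H = 2 × (3.495 / 18.02) = 0.3879; mass H = 0.3879 × 1.008 = 0.3910 g
mol S = 6.213 / 64.07 = 0.09697; mass S = 3.110 g
mass O = 8.547 − (6.994) = 1.553 g → mol O = 0.09707
Divide by the smallest (0.09697 mol S): C 2.999, H 4.000, O 1.001, S 1.000
≈ 3:4:1:1 → C3H4OS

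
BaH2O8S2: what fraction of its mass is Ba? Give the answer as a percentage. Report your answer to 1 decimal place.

Molar mass = 1(137.33) + 2(1.008) + 8(16.00) + 2(32.07) = 331.486 g/mol
Mass of Ba per mole = 1 × 137.33 = 137.330 g
% Ba = 137.330 / 331.486 × 100 = 41.4%

41.4%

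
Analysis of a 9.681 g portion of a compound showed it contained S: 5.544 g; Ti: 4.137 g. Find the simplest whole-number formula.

n(S) = 5.544/32.07 = 0.1729, n(Ti) = 4.137/47.87 = 0.08642
Smallest is Ti at 0.08642 mol; normalising gives S 2.000, Ti 1.000
→ S2Ti

S2Ti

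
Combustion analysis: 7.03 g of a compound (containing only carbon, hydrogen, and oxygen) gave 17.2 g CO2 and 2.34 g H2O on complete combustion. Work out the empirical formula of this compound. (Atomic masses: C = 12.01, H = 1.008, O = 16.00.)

mol C = 17.2 / 44.01 = 0.3908; mass C = 0.3908 × 12.01 = 4.694 g
mol H = 2 × (2.34 / 18.02) = 0.2597; mass H = 0.2597 × 1.008 = 0.2618 g
mass O = 7.03 − (4.956) = 2.074 g → mol O = 0.1297
Smallest is O at 0.1297 mol; normalising gives C 3.014, H 2.003, O 1.000
→ C3H2O

C3H2O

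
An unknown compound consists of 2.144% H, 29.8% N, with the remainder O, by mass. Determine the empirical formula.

HNO2

Assume 100 g: 2.144 g H, 29.8 g N, 68.056 g O.
n(H) = 2.144/1.008 = 2.127, n(N) = 29.8/14.01 = 2.127, n(O) = 68.056/16.00 = 4.253
Smallest is H at 2.127 mol; normalising gives H 1.000, N 1.000, O 2.000
→ HNO2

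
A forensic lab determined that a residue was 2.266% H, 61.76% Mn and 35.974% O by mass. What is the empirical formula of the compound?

Assume 100 g: 2.266 g H, 61.76 g Mn, 35.974 g O.
H: 2.266 g ÷ 1.008 g/mol = 2.248 mol
Mn: 61.76 g ÷ 54.94 g/mol = 1.124 mol
O: 35.974 g ÷ 16.00 g/mol = 2.248 mol
Ratios (÷ 1.124): H 2.000, Mn 1.000, O 2.000
→ H2MnO2

H2MnO2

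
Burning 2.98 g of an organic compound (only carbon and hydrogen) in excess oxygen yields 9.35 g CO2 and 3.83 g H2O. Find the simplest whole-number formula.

mol C = 9.35 / 44.01 = 0.2125; mass C = 0.2125 × 12.01 = 2.552 g
mol H = 2 × (3.83 / 18.02) = 0.4251; mass H = 0.4251 × 1.008 = 0.4285 g
Smallest is C at 0.2125 mol; normalising gives C 1.000, H 2.001
≈ 1:2 → CH2

CH2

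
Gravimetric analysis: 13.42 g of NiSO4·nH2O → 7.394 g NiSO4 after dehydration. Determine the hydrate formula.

Mass of water lost = 13.42 − 7.394 = 6.026 g → 6.026 / 18.02 = 0.3344 mol H2O
Molar mass of NiSO4 = 154.76 g/mol → mol NiSO4 = 7.394 / 154.76 = 0.04778
n = 0.3344 / 0.04778 = 7.00 ≈ 7 → NiSO4·7H2O

NiSO4·7H2O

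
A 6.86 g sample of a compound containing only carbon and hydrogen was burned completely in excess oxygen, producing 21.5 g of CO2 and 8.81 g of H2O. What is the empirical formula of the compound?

mol C = 21.5 / 44.01 = 0.4885; mass C = 0.4885 × 12.01 = 5.867 g
mol H = 2 × (8.81 / 18.02) = 0.9778; mass H = 0.9778 × 1.008 = 0.9856 g
Ratios (÷ 0.4885): C 1.000, H 2.002
Ratio ≈ 1:2, so the empirical formula is CH2

CH2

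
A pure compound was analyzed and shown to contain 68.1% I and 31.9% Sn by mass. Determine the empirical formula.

I2Sn

Assume 100 g: 68.1 g I, 31.9 g Sn.
I: 68.1 g ÷ 126.90 g/mol = 0.5366 mol
Sn: 31.9 g ÷ 118.71 g/mol = 0.2687 mol
Smallest is Sn at 0.2687 mol; normalising gives I 1.997, Sn 1.000
Ratio ≈ 2:1, so the empirical formula is I2Sn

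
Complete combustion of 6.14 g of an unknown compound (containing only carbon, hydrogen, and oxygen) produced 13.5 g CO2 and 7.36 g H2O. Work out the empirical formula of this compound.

mol C = 13.5 / 44.01 = 0.3067; mass C = 0.3067 × 12.01 = 3.684 g
mol H = 2 × (7.36 / 18.02) = 0.8169; mass H = 0.8169 × 1.008 = 0.8234 g
mass O = 6.14 − (4.507) = 1.633 g → mol O = 0.1020
Smallest is O at 0.102 mol; normalising gives C 3.006, H 8.006, O 1.000
≈ 3:8:1 → C3H8O

C3H8O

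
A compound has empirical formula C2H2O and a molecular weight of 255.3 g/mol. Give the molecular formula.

C12H12O6

Empirical-formula mass = 42.04 g/mol
n = 255.3 / 42.04 = 6.07 ≈ 6
Molecular formula = (C2H2O)6 = C12H12O6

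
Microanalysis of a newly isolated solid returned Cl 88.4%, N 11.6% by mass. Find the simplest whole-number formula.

Cl3N

Assume 100 g: 88.4 g Cl, 11.6 g N.
Cl: 88.4 g ÷ 35.45 g/mol = 2.494 mol
N: 11.6 g ÷ 14.01 g/mol = 0.828 mol
Smallest is N at 0.828 mol; normalising gives Cl 3.012, N 1.000
≈ 3:1 → Cl3N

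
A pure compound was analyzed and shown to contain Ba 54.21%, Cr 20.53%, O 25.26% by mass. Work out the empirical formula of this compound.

Assume 100 g: 54.21 g Ba, 20.53 g Cr, 25.26 g O.
Ba: 54.21 g ÷ 137.33 g/mol = 0.3947 mol
Cr: 20.53 g ÷ 52.00 g/mol = 0.3948 mol
O: 25.26 g ÷ 16.00 g/mol = 1.579 mol
Divide by the smallest (0.3947 mol Ba): Ba 1.000, Cr 1.000, O 3.999
Ratio ≈ 1:1:4, so the empirical formula is BaCrO4

BaCrO4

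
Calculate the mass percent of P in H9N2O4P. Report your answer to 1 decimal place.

Molar mass = 9(1.008) + 2(14.01) + 4(16.00) + 1(30.97) = 132.062 g/mol
Mass of P per mole = 1 × 30.97 = 30.970 g
% P = 30.970 / 132.062 × 100 = 23.5%

23.5%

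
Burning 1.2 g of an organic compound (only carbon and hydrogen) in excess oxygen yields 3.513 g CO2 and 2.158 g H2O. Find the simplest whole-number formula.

CH3

mol C = 3.513 / 44.01 = 0.07982; mass C = 0.07982 × 12.01 = 0.9587 g
mol H = 2 × (2.158 / 18.02) = 0.2395; mass H = 0.2395 × 1.008 = 0.2414 g
Smallest is C at 0.07982 mol; normalising gives C 1.000, H 3.001
→ CH3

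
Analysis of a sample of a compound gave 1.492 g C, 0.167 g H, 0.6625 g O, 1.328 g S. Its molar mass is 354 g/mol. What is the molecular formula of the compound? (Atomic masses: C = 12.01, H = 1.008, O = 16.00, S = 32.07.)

n(C) = 1.492/12.01 = 0.1242, n(H) = 0.167/1.008 = 0.1657, n(O) = 0.6625/16.00 = 0.04141, n(S) = 1.328/32.07 = 0.04141
Ratios (÷ 0.04141): C 3.000, H 4.001, O 1.000, S 1.000
→ C3H4OS
Empirical-formula mass = 88.13 g/mol
n = 354 / 88.13 = 4.02 ≈ 4
Molecular formula = (C3H4OS)×4 = C12H16O4S4

C12H16O4S4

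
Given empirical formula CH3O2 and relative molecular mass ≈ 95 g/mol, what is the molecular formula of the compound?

Empirical-formula mass = 47.03 g/mol
n = 95 / 47.03 = 2.02 ≈ 2
Molecular formula = (CH3O2)2 = C2H6O4

C2H6O4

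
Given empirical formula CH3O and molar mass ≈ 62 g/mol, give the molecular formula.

C2H6O2

Empirical-formula mass = 31.03 g/mol
n = 62 / 31.03 = 2.00 ≈ 2
Molecular formula = (CH3O)2 = C2H6O2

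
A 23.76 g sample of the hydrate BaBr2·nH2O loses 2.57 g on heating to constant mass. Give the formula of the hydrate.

Mass of anhydrous BaBr2 = 23.76 − 2.57 = 21.19 g
mol H2O = 2.57 / 18.02 = 0.1426
Molar mass of BaBr2 = 297.13 g/mol → mol BaBr2 = 21.19 / 297.13 = 0.07132
n = 0.1426 / 0.07132 = 2.00 ≈ 2 → BaBr2·2H2O

BaBr2·2H2O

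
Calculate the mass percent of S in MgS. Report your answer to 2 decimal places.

56.88%

Molar mass = 1(24.31) + 1(32.07) = 56.380 g/mol
Mass of S per mole = 1 × 32.07 = 32.070 g
% S = 32.070 / 56.380 × 100 = 56.88%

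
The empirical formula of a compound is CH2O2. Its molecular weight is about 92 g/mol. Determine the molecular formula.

C2H4O4

Empirical-formula mass = 46.03 g/mol
n = 92 / 46.03 = 2.00 ≈ 2
Molecular formula = (CH2O2)2 = C2H4O4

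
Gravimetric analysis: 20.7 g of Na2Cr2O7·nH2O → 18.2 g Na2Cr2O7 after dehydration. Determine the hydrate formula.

Mass of water lost = 20.7 − 18.2 = 2.5 g → 2.5 / 18.02 = 0.1387 mol H2O
Molar mass of Na2Cr2O7 = 261.98 g/mol → mol Na2Cr2O7 = 18.2 / 261.98 = 0.06947
n = 0.1387 / 0.06947 = 2.00 ≈ 2 → Na2Cr2O7·2H2O

Na2Cr2O7·2H2O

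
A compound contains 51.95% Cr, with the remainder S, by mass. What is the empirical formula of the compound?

Assume 100 g: 51.95 g Cr, 48.05 g S.
Cr: 51.95 g ÷ 52.00 g/mol = 0.999 mol
S: 48.05 g ÷ 32.07 g/mol = 1.498 mol
Ratios (÷ 0.999): Cr 1.000, S 1.500
Scaling by 2: Cr 2.00, S 3.00 → Cr2S3

Cr2S3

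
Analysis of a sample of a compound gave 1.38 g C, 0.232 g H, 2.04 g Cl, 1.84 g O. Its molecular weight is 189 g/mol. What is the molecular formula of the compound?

C4H8Cl2O4

n(C) = 1.38/12.01 = 0.1149, n(H) = 0.232/1.008 = 0.2302, n(Cl) = 2.04/35.45 = 0.05755, n(O) = 1.84/16.00 = 0.115
Divide by the smallest (0.05755 mol Cl): C 1.997, H 4.000, Cl 1.000, O 1.998
≈ 2:4:1:2 → C2H4ClO2
Empirical-formula mass = 95.50 g/mol
n = 189 / 95.50 = 1.98 ≈ 2
Molecular formula = (C2H4ClO2)×2 = C4H8Cl2O4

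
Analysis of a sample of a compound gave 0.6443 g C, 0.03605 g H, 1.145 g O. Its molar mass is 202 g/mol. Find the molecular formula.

C: 0.6443 g ÷ 12.01 g/mol = 0.05365 mol
H: 0.03605 g ÷ 1.008 g/mol = 0.03576 mol
O: 1.145 g ÷ 16.00 g/mol = 0.07156 mol
Divide by the smallest (0.03576 mol H): C 1.500, H 1.000, O 2.001
×2: C 3.00, H 2.00, O 4.00 → C3H2O4
Empirical-formula mass = 102.05 g/mol
n = 202 / 102.05 = 1.98 ≈ 2
Molecular formula = (C3H2O4)×2 = C6H4O8

C6H4O8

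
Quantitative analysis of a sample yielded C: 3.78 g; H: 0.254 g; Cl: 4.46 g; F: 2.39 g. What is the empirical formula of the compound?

C5H4Cl2F2

Moles — C: 3.78 / 12.01 = 0.3147 mol; H: 0.254 / 1.008 = 0.252 mol; Cl: 4.46 / 35.45 = 0.1258 mol; F: 2.39 / 19.00 = 0.1258 mol
Smallest is F at 0.1258 mol; normalising gives C 2.502, H 2.003, Cl 1.000, F 1.000
×2: C 5.00, H 4.01, Cl 2.00, F 2.00 → C5H4Cl2F2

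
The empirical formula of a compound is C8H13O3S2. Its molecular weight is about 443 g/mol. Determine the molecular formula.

Empirical-formula mass = 221.32 g/mol
n = 443 / 221.32 = 2.00 ≈ 2
Molecular formula = (C8H13O3S2)2 = C16H26O6S4

C16H26O6S4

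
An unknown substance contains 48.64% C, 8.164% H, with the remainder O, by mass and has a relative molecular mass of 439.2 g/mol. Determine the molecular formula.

Assume 100 g: 48.64 g C, 8.164 g H, 43.196 g O.
C: 48.64 g ÷ 12.01 g/mol = 4.05 mol
H: 8.164 g ÷ 1.008 g/mol = 8.099 mol
O: 43.196 g ÷ 16.00 g/mol = 2.7 mol
Ratios (÷ 2.7): C 1.500, H 3.000, O 1.000
×2: C 3.00, H 6.00, O 2.00 → C3H6O2
Empirical-formula mass = 74.08 g/mol
n = 439.2 / 74.08 = 5.93 ≈ 6
Molecular formula = (C3H6O2)×6 = C18H36O12

C18H36O12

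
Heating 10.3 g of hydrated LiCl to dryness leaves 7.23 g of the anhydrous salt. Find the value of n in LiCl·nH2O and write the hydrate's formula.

LiCl·H2O

Mass of water lost = 10.3 − 7.23 = 3.07 g → 3.07 / 18.02 = 0.1704 mol H2O
Molar mass of LiCl = 42.39 g/mol → mol LiCl = 7.23 / 42.39 = 0.1706
n = 0.1704 / 0.1706 = 1.00 ≈ 1 → LiCl·H2O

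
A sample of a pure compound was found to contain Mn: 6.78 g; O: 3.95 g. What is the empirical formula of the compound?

MnO2

Mn: 6.78 g ÷ 54.94 g/mol = 0.1234 mol
O: 3.95 g ÷ 16.00 g/mol = 0.2469 mol
Ratios (÷ 0.1234): Mn 1.000, O 2.000
≈ 1:2 → MnO2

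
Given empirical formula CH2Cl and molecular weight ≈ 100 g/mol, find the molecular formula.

C2H4Cl2

Empirical-formula mass = 49.48 g/mol
n = 100 / 49.48 = 2.02 ≈ 2
Molecular formula = (CH2Cl)2 = C2H4Cl2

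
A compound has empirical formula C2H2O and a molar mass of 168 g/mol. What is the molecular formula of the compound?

Empirical-formula mass = 42.04 g/mol
n = 168 / 42.04 = 4.00 ≈ 4
Molecular formula = (C2H2O)4 = C8H8O4

C8H8O4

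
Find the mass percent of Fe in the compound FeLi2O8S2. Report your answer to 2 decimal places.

Molar mass = 1(55.85) + 2(6.94) + 8(16.00) + 2(32.07) = 261.870 g/mol
Mass of Fe per mole = 1 × 55.85 = 55.850 g
% Fe = 55.850 / 261.870 × 100 = 21.33%

21.33%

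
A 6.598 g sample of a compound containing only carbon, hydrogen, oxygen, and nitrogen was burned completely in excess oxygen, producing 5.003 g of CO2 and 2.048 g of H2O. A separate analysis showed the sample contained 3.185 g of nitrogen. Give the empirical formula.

CH2N2O

mol C = 5.003 / 44.01 = 0.1137; mass C = 0.1137 × 12.01 = 1.365 g
mol H = 2 × (2.048 / 18.02) = 0.2273; mass H = 0.2273 × 1.008 = 0.2291 g
mol N = 3.185 / 14.01 = 0.2273
mass O = 6.598 − (4.779) = 1.819 g → mol O = 0.1137
Smallest is O at 0.1137 mol; normalising gives C 1.000, H 2.000, N 2.000, O 1.000
Ratio ≈ 1:2:2:1, so the empirical formula is CH2N2O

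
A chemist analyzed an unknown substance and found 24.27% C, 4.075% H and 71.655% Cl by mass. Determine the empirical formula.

CH2Cl

Assume 100 g: 24.27 g C, 4.075 g H, 71.655 g Cl.
n(C) = 24.27/12.01 = 2.021, n(H) = 4.075/1.008 = 4.043, n(Cl) = 71.655/35.45 = 2.021
Ratios (÷ 2.021): C 1.000, H 2.001, Cl 1.000
≈ 1:2:1 → CH2Cl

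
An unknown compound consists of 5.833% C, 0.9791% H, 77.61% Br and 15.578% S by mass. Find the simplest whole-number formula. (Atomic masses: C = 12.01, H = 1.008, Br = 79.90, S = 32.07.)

CH2Br2S

Assume 100 g: 5.833 g C, 0.9791 g H, 77.61 g Br, 15.578 g S.
n(C) = 5.833/12.01 = 0.4857, n(H) = 0.9791/1.008 = 0.9713, n(Br) = 77.61/79.90 = 0.9713, n(S) = 15.578/32.07 = 0.4857
Smallest is C at 0.4857 mol; normalising gives C 1.000, H 2.000, Br 2.000, S 1.000
≈ 1:2:2:1 → CH2Br2S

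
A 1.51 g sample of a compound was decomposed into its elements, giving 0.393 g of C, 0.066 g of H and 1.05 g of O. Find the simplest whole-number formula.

Moles — C: 0.393 / 12.01 = 0.03272 mol; H: 0.066 / 1.008 = 0.06548 mol; O: 1.05 / 16.00 = 0.06563 mol
Divide by the smallest (0.03272 mol C): C 1.000, H 2.001, O 2.005
Ratio ≈ 1:2:2, so the empirical formula is CH2O2

CH2O2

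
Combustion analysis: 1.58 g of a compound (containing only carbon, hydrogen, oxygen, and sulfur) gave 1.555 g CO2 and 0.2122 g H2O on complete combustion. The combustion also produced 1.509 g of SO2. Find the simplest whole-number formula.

mol C = 1.555 / 44.01 = 0.03533; mass C = 0.03533 × 12.01 = 0.4243 g
mol H = 2 × (0.2122 / 18.02) = 0.02355; mass H = 0.02355 × 1.008 = 0.02374 g
mol S = 1.509 / 64.07 = 0.02355; mass S = 0.7553 g
mass O = 1.58 − (1.203) = 0.3766 g → mol O = 0.02354
Ratios (÷ 0.02354): C 1.501, H 1.001, O 1.000, S 1.001
×2: C 3.00, H 2.00, O 2.00, S 2.00 → C3H2O2S2

C3H2O2S2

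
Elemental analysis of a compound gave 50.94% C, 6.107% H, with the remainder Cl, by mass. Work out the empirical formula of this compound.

Assume 100 g: 50.94 g C, 6.107 g H, 42.953 g Cl.
n(C) = 50.94/12.01 = 4.241, n(H) = 6.107/1.008 = 6.059, n(Cl) = 42.953/35.45 = 1.212
Divide by the smallest (1.212 mol Cl): C 3.501, H 5.000, Cl 1.000
×2: C 7.00, H 10.00, Cl 2.00 → C7H10Cl2

C7H10Cl2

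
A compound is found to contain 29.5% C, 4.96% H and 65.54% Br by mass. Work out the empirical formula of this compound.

C3H6Br

Assume 100 g: 29.5 g C, 4.96 g H, 65.54 g Br.
n(C) = 29.5/12.01 = 2.456, n(H) = 4.96/1.008 = 4.921, n(Br) = 65.54/79.90 = 0.8203
Smallest is Br at 0.8203 mol; normalising gives C 2.994, H 5.999, Br 1.000
Ratio ≈ 3:6:1, so the empirical formula is C3H6Br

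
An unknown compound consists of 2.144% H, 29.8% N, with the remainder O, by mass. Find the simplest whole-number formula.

Assume 100 g: 2.144 g H, 29.8 g N, 68.056 g O.
Moles — H: 2.144 / 1.008 = 2.127 mol; N: 29.8 / 14.01 = 2.127 mol; O: 68.056 / 16.00 = 4.253 mol
Divide by the smallest (2.127 mol H): H 1.000, N 1.000, O 2.000
≈ 1:1:2 → HNO2

HNO2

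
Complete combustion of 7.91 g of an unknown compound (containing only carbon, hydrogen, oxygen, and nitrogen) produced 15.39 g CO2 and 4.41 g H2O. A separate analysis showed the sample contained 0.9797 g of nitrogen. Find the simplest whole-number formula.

C5H7NO2

mol C = 15.39 / 44.01 = 0.3497; mass C = 0.3497 × 12.01 = 4.200 g
mol H = 2 × (4.41 / 18.02) = 0.4895; mass H = 0.4895 × 1.008 = 0.4934 g
mol N = 0.9797 / 14.01 = 0.06993
mass O = 7.91 − (5.673) = 2.237 g → mol O = 0.1398
Smallest is N at 0.06993 mol; normalising gives C 5.001, H 6.999, N 1.000, O 1.999
Ratio ≈ 5:7:1:2, so the empirical formula is C5H7NO2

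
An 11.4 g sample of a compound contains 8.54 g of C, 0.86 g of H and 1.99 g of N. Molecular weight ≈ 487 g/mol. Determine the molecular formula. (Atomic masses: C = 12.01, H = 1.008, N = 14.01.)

C: 8.54 g ÷ 12.01 g/mol = 0.7111 mol
H: 0.86 g ÷ 1.008 g/mol = 0.8532 mol
N: 1.99 g ÷ 14.01 g/mol = 0.142 mol
Divide by the smallest (0.142 mol N): C 5.006, H 6.007, N 1.000
→ C5H6N
Empirical-formula mass = 80.11 g/mol
n = 487 / 80.11 = 6.08 ≈ 6
Molecular formula = (C5H6N)×6 = C30H36N6

C30H36N6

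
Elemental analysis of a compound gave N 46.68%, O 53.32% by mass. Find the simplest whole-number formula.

Assume 100 g: 46.68 g N, 53.32 g O.
n(N) = 46.68/14.01 = 3.332, n(O) = 53.32/16.00 = 3.333
Smallest is N at 3.332 mol; normalising gives N 1.000, O 1.000
≈ 1:1 → NO

NO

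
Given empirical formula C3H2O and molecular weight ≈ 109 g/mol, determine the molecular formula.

C6H4O2

Empirical-formula mass = 54.05 g/mol
n = 109 / 54.05 = 2.02 ≈ 2
Molecular formula = (C3H2O)2 = C6H4O2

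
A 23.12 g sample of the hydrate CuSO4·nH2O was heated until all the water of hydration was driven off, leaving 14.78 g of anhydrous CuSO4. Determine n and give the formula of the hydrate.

Mass of water lost = 23.12 − 14.78 = 8.34 g → 8.34 / 18.02 = 0.4628 mol H2O
Molar mass of CuSO4 = 159.62 g/mol → mol CuSO4 = 14.78 / 159.62 = 0.09259
n = 0.4628 / 0.09259 = 5.00 ≈ 5 → CuSO4·5H2O

CuSO4·5H2O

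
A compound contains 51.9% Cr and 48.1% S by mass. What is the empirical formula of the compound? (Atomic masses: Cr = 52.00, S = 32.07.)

Cr2S3

Assume 100 g: 51.9 g Cr, 48.1 g S.
n(Cr) = 51.9/52.00 = 0.9981, n(S) = 48.1/32.07 = 1.5
Smallest is Cr at 0.9981 mol; normalising gives Cr 1.000, S 1.503
×2: Cr 2.00, S 3.01 → Cr2S3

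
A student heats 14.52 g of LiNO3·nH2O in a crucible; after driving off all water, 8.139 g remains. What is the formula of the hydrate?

LiNO3·3H2O

Mass of water lost = 14.52 − 8.139 = 6.381 g → 6.381 / 18.02 = 0.3541 mol H2O
Molar mass of LiNO3 = 68.95 g/mol → mol LiNO3 = 8.139 / 68.95 = 0.118
n = 0.3541 / 0.118 = 3.00 ≈ 3 → LiNO3·3H2O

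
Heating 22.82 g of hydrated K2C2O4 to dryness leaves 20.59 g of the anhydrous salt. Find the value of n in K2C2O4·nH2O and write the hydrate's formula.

K2C2O4·H2O

Mass of water lost = 22.82 − 20.59 = 2.23 g → 2.23 / 18.02 = 0.1238 mol H2O
Molar mass of K2C2O4 = 166.22 g/mol → mol K2C2O4 = 20.59 / 166.22 = 0.1239
n = 0.1238 / 0.1239 = 1.00 ≈ 1 → K2C2O4·H2O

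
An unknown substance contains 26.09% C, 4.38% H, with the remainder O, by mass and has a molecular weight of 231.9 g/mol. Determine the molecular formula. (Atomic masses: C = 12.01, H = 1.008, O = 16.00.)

C5H10O10

Assume 100 g: 26.09 g C, 4.38 g H, 69.53 g O.
n(C) = 26.09/12.01 = 2.172, n(H) = 4.38/1.008 = 4.345, n(O) = 69.53/16.00 = 4.346
Divide by the smallest (2.172 mol C): C 1.000, H 2.000, O 2.000
→ CH2O2
Empirical-formula mass = 46.03 g/mol
n = 231.9 / 46.03 = 5.04 ≈ 5
Molecular formula = (CH2O2)×5 = C5H10O10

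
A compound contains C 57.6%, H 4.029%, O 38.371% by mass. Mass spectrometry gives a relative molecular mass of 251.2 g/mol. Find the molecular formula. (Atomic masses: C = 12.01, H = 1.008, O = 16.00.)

Assume 100 g: 57.6 g C, 4.029 g H, 38.371 g O.
n(C) = 57.6/12.01 = 4.796, n(H) = 4.029/1.008 = 3.997, n(O) = 38.371/16.00 = 2.398
Smallest is O at 2.398 mol; normalising gives C 2.000, H 1.667, O 1.000
×3: C 6.00, H 5.00, O 3.00 → C6H5O3
Empirical-formula mass = 125.10 g/mol
n = 251.2 / 125.10 = 2.01 ≈ 2
Molecular formula = (C6H5O3)×2 = C12H10O6

C12H10O6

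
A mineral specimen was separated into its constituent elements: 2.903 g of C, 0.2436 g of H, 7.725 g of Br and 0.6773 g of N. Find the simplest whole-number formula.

C5H5Br2N

C: 2.903 g ÷ 12.01 g/mol = 0.2417 mol
H: 0.2436 g ÷ 1.008 g/mol = 0.2417 mol
Br: 7.725 g ÷ 79.90 g/mol = 0.09668 mol
N: 0.6773 g ÷ 14.01 g/mol = 0.04834 mol
Divide by the smallest (0.04834 mol N): C 5.000, H 4.999, Br 2.000, N 1.000
→ C5H5Br2N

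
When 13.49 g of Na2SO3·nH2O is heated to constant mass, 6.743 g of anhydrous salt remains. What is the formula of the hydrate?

Mass of water lost = 13.49 − 6.743 = 6.747 g → 6.747 / 18.02 = 0.3744 mol H2O
Molar mass of Na2SO3 = 126.05 g/mol → mol Na2SO3 = 6.743 / 126.05 = 0.05349
n = 0.3744 / 0.05349 = 7.00 ≈ 7 → Na2SO3·7H2O

Na2SO3·7H2O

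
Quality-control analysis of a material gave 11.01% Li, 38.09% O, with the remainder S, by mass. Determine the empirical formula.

Assume 100 g: 11.01 g Li, 38.09 g O, 50.9 g S.
Li: 11.01 g ÷ 6.94 g/mol = 1.586 mol
O: 38.09 g ÷ 16.00 g/mol = 2.381 mol
S: 50.9 g ÷ 32.07 g/mol = 1.587 mol
Divide by the smallest (1.586 mol Li): Li 1.000, O 1.501, S 1.000
Scaling by 2: Li 2.00, O 3.00, S 2.00 → Li2O3S2

Li2O3S2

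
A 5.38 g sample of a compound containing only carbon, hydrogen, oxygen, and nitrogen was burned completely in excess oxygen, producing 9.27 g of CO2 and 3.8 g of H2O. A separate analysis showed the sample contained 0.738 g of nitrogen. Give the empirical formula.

C4H8NO2

mol C = 9.27 / 44.01 = 0.2106; mass C = 0.2106 × 12.01 = 2.530 g
mol H = 2 × (3.8 / 18.02) = 0.4218; mass H = 0.4218 × 1.008 = 0.4251 g
mol N = 0.738 / 14.01 = 0.05268
mass O = 5.38 − (3.693) = 1.687 g → mol O = 0.1054
Divide by the smallest (0.05268 mol N): C 3.999, H 8.006, N 1.000, O 2.002
≈ 4:8:1:2 → C4H8NO2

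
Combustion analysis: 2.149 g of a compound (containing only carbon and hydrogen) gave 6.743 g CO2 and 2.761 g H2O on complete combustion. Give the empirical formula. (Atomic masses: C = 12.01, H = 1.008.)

CH2

mol C = 6.743 / 44.01 = 0.1532; mass C = 0.1532 × 12.01 = 1.840 g
mol H = 2 × (2.761 / 18.02) = 0.3064; mass H = 0.3064 × 1.008 = 0.3089 g
Ratios (÷ 0.1532): C 1.000, H 2.000
→ CH2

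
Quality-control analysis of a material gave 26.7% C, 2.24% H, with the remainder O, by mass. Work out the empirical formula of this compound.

Assume 100 g: 26.7 g C, 2.24 g H, 71.06 g O.
n(C) = 26.7/12.01 = 2.223, n(H) = 2.24/1.008 = 2.222, n(O) = 71.06/16.00 = 4.441
Smallest is H at 2.222 mol; normalising gives C 1.000, H 1.000, O 1.999
Ratio ≈ 1:1:2, so the empirical formula is CHO2

CHO2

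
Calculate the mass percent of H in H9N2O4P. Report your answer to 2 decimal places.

Molar mass = 9(1.008) + 2(14.01) + 4(16.00) + 1(30.97) = 132.062 g/mol
Mass of H per mole = 9 × 1.008 = 9.072 g
% H = 9.072 / 132.062 × 100 = 6.87%

6.87%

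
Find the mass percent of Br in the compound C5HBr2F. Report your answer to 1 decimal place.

66.6%

Molar mass = 5(12.01) + 1(1.008) + 2(79.90) + 1(19.00) = 239.858 g/mol
Mass of Br per mole = 2 × 79.90 = 159.800 g
% Br = 159.800 / 239.858 × 100 = 66.6%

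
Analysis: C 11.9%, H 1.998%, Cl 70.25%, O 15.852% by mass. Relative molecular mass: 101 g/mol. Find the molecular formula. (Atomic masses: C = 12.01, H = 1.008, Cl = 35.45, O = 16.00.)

CH2Cl2O

Assume 100 g: 11.9 g C, 1.998 g H, 70.25 g Cl, 15.852 g O.
Moles — C: 11.9 / 12.01 = 0.9908 mol; H: 1.998 / 1.008 = 1.982 mol; Cl: 70.25 / 35.45 = 1.982 mol; O: 15.852 / 16.00 = 0.9908 mol
Ratios (÷ 0.9908): C 1.000, H 2.001, Cl 2.000, O 1.000
→ CH2Cl2O
Empirical-formula mass = 100.93 g/mol
n = 101 / 100.93 = 1.00 ≈ 1
Molecular formula = empirical formula = CH2Cl2O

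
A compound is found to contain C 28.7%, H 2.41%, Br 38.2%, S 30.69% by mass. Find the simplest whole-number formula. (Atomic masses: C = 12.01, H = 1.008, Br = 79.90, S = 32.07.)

C5H5BrS2

Assume 100 g: 28.7 g C, 2.41 g H, 38.2 g Br, 30.69 g S.
n(C) = 28.7/12.01 = 2.39, n(H) = 2.41/1.008 = 2.391, n(Br) = 38.2/79.90 = 0.4781, n(S) = 30.69/32.07 = 0.957
Ratios (÷ 0.4781): C 4.998, H 5.001, Br 1.000, S 2.002
Ratio ≈ 5:5:1:2, so the empirical formula is C5H5BrS2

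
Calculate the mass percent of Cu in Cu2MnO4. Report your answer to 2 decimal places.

51.66%

Molar mass = 2(63.55) + 1(54.94) + 4(16.00) = 246.040 g/mol
Mass of Cu per mole = 2 × 63.55 = 127.100 g
% Cu = 127.100 / 246.040 × 100 = 51.66%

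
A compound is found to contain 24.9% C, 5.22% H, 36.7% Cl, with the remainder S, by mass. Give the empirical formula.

Assume 100 g: 24.9 g C, 5.22 g H, 36.7 g Cl, 33.18 g S.
C: 24.9 g ÷ 12.01 g/mol = 2.073 mol
H: 5.22 g ÷ 1.008 g/mol = 5.179 mol
Cl: 36.7 g ÷ 35.45 g/mol = 1.035 mol
S: 33.18 g ÷ 32.07 g/mol = 1.035 mol
Ratios (÷ 1.035): C 2.004, H 5.005, Cl 1.001, S 1.000
→ C2H5ClS

C2H5ClS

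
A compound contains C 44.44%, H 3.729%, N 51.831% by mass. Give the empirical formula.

CHN

Assume 100 g: 44.44 g C, 3.729 g H, 51.831 g N.
Moles — C: 44.44 / 12.01 = 3.7 mol; H: 3.729 / 1.008 = 3.699 mol; N: 51.831 / 14.01 = 3.7 mol
Divide by the smallest (3.699 mol H): C 1.000, H 1.000, N 1.000
Ratio ≈ 1:1:1, so the empirical formula is CHN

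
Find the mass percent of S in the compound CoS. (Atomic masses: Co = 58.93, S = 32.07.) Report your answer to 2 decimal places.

Molar mass = 1(58.93) + 1(32.07) = 91.000 g/mol
Mass of S per mole = 1 × 32.07 = 32.070 g
% S = 32.070 / 91.000 × 100 = 35.24%

35.24%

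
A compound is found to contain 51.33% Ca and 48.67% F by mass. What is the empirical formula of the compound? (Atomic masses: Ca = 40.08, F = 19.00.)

CaF2

Assume 100 g: 51.33 g Ca, 48.67 g F.
n(Ca) = 51.33/40.08 = 1.281, n(F) = 48.67/19.00 = 2.562
Divide by the smallest (1.281 mol Ca): Ca 1.000, F 2.000
Ratio ≈ 1:2, so the empirical formula is CaF2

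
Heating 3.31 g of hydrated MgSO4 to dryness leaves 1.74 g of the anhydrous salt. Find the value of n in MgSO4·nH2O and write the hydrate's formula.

MgSO4·6H2O

Mass of water lost = 3.31 − 1.74 = 1.57 g → 1.57 / 18.02 = 0.08713 mol H2O
Molar mass of MgSO4 = 120.38 g/mol → mol MgSO4 = 1.74 / 120.38 = 0.01445
n = 0.08713 / 0.01445 = 6.03 ≈ 6 → MgSO4·6H2O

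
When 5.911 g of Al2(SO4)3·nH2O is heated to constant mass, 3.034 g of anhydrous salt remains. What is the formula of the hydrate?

Al2(SO4)3·18H2O

Mass of water lost = 5.911 − 3.034 = 2.877 g → 2.877 / 18.02 = 0.1597 mol H2O
Molar mass of Al2(SO4)3 = 342.17 g/mol → mol Al2(SO4)3 = 3.034 / 342.17 = 0.008867
n = 0.1597 / 0.008867 = 18.01 ≈ 18 → Al2(SO4)3·18H2O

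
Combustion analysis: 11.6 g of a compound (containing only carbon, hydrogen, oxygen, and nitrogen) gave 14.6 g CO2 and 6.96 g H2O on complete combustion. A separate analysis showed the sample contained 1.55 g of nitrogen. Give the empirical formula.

C3H7NO3

mol C = 14.6 / 44.01 = 0.3317; mass C = 0.3317 × 12.01 = 3.984 g
mol H = 2 × (6.96 / 18.02) = 0.7725; mass H = 0.7725 × 1.008 = 0.7787 g
mol N = 1.55 / 14.01 = 0.1106
mass O = 11.6 − (6.313) = 5.287 g → mol O = 0.3304
Ratios (÷ 0.1106): C 2.999, H 6.982, N 1.000, O 2.987
→ C3H7NO3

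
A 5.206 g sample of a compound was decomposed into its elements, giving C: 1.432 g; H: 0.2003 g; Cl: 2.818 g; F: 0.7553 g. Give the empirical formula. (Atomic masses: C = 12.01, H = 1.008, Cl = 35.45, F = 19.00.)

C3H5Cl2F

Moles — C: 1.432 / 12.01 = 0.1192 mol; H: 0.2003 / 1.008 = 0.1987 mol; Cl: 2.818 / 35.45 = 0.07949 mol; F: 0.7553 / 19.00 = 0.03975 mol
Smallest is F at 0.03975 mol; normalising gives C 2.999, H 4.999, Cl 2.000, F 1.000
≈ 3:5:2:1 → C3H5Cl2F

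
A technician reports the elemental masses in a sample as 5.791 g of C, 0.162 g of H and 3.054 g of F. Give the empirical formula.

C3HF

n(C) = 5.791/12.01 = 0.4822, n(H) = 0.162/1.008 = 0.1607, n(F) = 3.054/19.00 = 0.1607
Divide by the smallest (0.1607 mol H): C 3.000, H 1.000, F 1.000
≈ 3:1:1 → C3HF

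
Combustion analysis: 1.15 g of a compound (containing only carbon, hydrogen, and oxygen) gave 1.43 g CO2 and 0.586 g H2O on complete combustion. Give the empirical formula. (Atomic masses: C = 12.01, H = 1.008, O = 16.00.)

mol C = 1.43 / 44.01 = 0.03249; mass C = 0.03249 × 12.01 = 0.3902 g
mol H = 2 × (0.586 / 18.02) = 0.06504; mass H = 0.06504 × 1.008 = 0.06556 g
mass O = 1.15 − (0.4558) = 0.6942 g → mol O = 0.04339
Smallest is C at 0.03249 mol; normalising gives C 1.000, H 2.002, O 1.335
Multiply by 3: C 3.00, H 6.00, O 4.01 → C3H6O4

C3H6O4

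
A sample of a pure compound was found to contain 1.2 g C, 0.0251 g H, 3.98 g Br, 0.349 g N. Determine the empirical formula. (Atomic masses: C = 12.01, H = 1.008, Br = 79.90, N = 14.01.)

C4HBr2N

n(C) = 1.2/12.01 = 0.09992, n(H) = 0.0251/1.008 = 0.0249, n(Br) = 3.98/79.90 = 0.04981, n(N) = 0.349/14.01 = 0.02491
Ratios (÷ 0.0249): C 4.013, H 1.000, Br 2.000, N 1.000
→ C4HBr2N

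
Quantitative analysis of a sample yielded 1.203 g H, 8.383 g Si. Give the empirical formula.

n(H) = 1.203/1.008 = 1.193, n(Si) = 8.383/28.09 = 0.2984
Divide by the smallest (0.2984 mol Si): H 3.999, Si 1.000
≈ 4:1 → H4Si

H4Si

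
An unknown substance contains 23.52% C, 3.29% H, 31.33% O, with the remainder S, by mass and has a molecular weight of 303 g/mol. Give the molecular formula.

Assume 100 g: 23.52 g C, 3.29 g H, 31.33 g O, 41.86 g S.
C: 23.52 g ÷ 12.01 g/mol = 1.958 mol
H: 3.29 g ÷ 1.008 g/mol = 3.264 mol
O: 31.33 g ÷ 16.00 g/mol = 1.958 mol
S: 41.86 g ÷ 32.07 g/mol = 1.305 mol
Smallest is S at 1.305 mol; normalising gives C 1.500, H 2.501, O 1.500, S 1.000
×2: C 3.00, H 5.00, O 3.00, S 2.00 → C3H5O3S2
Empirical-formula mass = 153.21 g/mol
n = 303 / 153.21 = 1.98 ≈ 2
Molecular formula = (C3H5O3S2)×2 = C6H10O6S4

C6H10O6S4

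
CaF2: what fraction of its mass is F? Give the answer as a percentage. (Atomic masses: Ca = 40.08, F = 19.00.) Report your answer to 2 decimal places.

Molar mass = 1(40.08) + 2(19.00) = 78.080 g/mol
Mass of F per mole = 2 × 19.00 = 38.000 g
% F = 38.000 / 78.080 × 100 = 48.67%

48.67%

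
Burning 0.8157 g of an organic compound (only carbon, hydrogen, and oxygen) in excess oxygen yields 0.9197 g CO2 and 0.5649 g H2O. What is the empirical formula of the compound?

C2H6O3

mol C = 0.9197 / 44.01 = 0.02090; mass C = 0.02090 × 12.01 = 0.2510 g
mol H = 2 × (0.5649 / 18.02) = 0.06270; mass H = 0.06270 × 1.008 = 0.06320 g
mass O = 0.8157 − (0.3142) = 0.5015 g → mol O = 0.03135
Smallest is C at 0.0209 mol; normalising gives C 1.000, H 3.000, O 1.500
Scaling by 2: C 2.00, H 6.00, O 3.00 → C2H6O3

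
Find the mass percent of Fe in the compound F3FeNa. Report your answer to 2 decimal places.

41.11%

Molar mass = 3(19.00) + 1(55.85) + 1(22.99) = 135.840 g/mol
Mass of Fe per mole = 1 × 55.85 = 55.850 g
% Fe = 55.850 / 135.840 × 100 = 41.11%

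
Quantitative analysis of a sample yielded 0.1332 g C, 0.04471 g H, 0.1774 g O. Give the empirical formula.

CH4O

n(C) = 0.1332/12.01 = 0.01109, n(H) = 0.04471/1.008 = 0.04436, n(O) = 0.1774/16.00 = 0.01109
Smallest is O at 0.01109 mol; normalising gives C 1.000, H 4.000, O 1.000
Ratio ≈ 1:4:1, so the empirical formula is CH4O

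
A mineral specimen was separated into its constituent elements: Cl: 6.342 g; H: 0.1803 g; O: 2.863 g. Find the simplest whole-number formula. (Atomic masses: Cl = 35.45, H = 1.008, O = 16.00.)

Cl: 6.342 g ÷ 35.45 g/mol = 0.1789 mol
H: 0.1803 g ÷ 1.008 g/mol = 0.1789 mol
O: 2.863 g ÷ 16.00 g/mol = 0.1789 mol
Ratios (÷ 0.1789): Cl 1.000, H 1.000, O 1.000
≈ 1:1:1 → ClHO

ClHO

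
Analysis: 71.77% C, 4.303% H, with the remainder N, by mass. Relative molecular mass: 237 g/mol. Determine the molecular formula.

Assume 100 g: 71.77 g C, 4.303 g H, 23.927 g N.
Moles — C: 71.77 / 12.01 = 5.976 mol; H: 4.303 / 1.008 = 4.269 mol; N: 23.927 / 14.01 = 1.708 mol
Smallest is N at 1.708 mol; normalising gives C 3.499, H 2.500, N 1.000
×2: C 7.00, H 5.00, N 2.00 → C7H5N2
Empirical-formula mass = 117.13 g/mol
n = 237 / 117.13 = 2.02 ≈ 2
Molecular formula = (C7H5N2)×2 = C14H10N4

C14H10N4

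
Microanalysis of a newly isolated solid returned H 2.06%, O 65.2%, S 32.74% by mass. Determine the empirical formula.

H2O4S

Assume 100 g: 2.06 g H, 65.2 g O, 32.74 g S.
n(H) = 2.06/1.008 = 2.044, n(O) = 65.2/16.00 = 4.075, n(S) = 32.74/32.07 = 1.021
Divide by the smallest (1.021 mol S): H 2.002, O 3.992, S 1.000
Ratio ≈ 2:4:1, so the empirical formula is H2O4S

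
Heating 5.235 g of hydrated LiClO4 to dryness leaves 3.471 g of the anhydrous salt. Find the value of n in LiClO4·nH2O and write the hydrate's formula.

LiClO4·3H2O

Mass of water lost = 5.235 − 3.471 = 1.764 g → 1.764 / 18.02 = 0.09789 mol H2O
Molar mass of LiClO4 = 106.39 g/mol → mol LiClO4 = 3.471 / 106.39 = 0.03263
n = 0.09789 / 0.03263 = 3.00 ≈ 3 → LiClO4·3H2O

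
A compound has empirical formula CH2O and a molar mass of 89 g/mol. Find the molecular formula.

C3H6O3

Empirical-formula mass = 30.03 g/mol
n = 89 / 30.03 = 2.96 ≈ 3
Molecular formula = (CH2O)3 = C3H6O3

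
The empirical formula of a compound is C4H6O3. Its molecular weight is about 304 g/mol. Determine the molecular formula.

Empirical-formula mass = 102.09 g/mol
n = 304 / 102.09 = 2.98 ≈ 3
Molecular formula = (C4H6O3)3 = C12H18O9

C12H18O9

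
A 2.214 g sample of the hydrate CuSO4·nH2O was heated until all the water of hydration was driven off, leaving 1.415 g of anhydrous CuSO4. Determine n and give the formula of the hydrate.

Mass of water lost = 2.214 − 1.415 = 0.799 g → 0.799 / 18.02 = 0.04434 mol H2O
Molar mass of CuSO4 = 159.62 g/mol → mol CuSO4 = 1.415 / 159.62 = 0.008865
n = 0.04434 / 0.008865 = 5.00 ≈ 5 → CuSO4·5H2O

CuSO4·5H2O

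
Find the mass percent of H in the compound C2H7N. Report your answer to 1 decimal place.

15.7%

Molar mass = 2(12.01) + 7(1.008) + 1(14.01) = 45.086 g/mol
Mass of H per mole = 7 × 1.008 = 7.056 g
% H = 7.056 / 45.086 × 100 = 15.7%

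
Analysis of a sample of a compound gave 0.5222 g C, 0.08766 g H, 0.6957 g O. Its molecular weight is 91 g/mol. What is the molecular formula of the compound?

C3H6O3

n(C) = 0.5222/12.01 = 0.04348, n(H) = 0.08766/1.008 = 0.08696, n(O) = 0.6957/16.00 = 0.04348
Smallest is C at 0.04348 mol; normalising gives C 1.000, H 2.000, O 1.000
Ratio ≈ 1:2:1, so the empirical formula is CH2O
Empirical-formula mass = 30.03 g/mol
n = 91 / 30.03 = 3.03 ≈ 3
Molecular formula = (CH2O)×3 = C3H6O3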